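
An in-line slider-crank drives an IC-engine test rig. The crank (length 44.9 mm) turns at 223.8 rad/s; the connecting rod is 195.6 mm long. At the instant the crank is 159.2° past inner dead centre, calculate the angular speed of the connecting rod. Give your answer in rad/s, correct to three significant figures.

48.2

ω = 223.8 rad/s
The rod makes angle φ with the slider axis where L sinφ = r sinθ; differentiating, L cosφ·φ̇ = r ω cosθ.
L cosφ = √(L² − r² sin²θ) = 0.19495 m.
|ω_rod| = r ω |cosθ| / √(L² − r² sin²θ) = 0.0449·223.8·0.93483/0.19495 = 48.185 rad/s.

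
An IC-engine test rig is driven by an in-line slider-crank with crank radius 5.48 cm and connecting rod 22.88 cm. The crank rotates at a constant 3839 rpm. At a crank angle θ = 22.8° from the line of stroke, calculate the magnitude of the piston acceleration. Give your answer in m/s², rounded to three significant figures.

9670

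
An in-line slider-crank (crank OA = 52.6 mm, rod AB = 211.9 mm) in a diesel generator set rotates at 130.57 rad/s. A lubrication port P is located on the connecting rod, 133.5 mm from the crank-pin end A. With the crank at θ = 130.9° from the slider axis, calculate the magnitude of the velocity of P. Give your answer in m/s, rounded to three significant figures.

ω = 130.6 rad/s.  Crank-pin speed |V_A| = rω = 6.868 m/s, perpendicular to OA.
Rod angle: sinφ = −(r/L) sinθ ⇒ φ = -10.814°; ω_rod = −rω cosθ/√(L²−r²sin²θ) = +21.605 rad/s.
V_P = V_A + ω_rod × AP, with AP = 0.1335 m along the rod.
Components: V_Px = −rω sinθ − a·ω_rod·sinφ = -4.65 m/s;  V_Py = rω cosθ + a·ω_rod·cosφ = -1.6637 m/s.
|V_P| = √(V_Px² + V_Py²) = 4.9387 m/s.

4.94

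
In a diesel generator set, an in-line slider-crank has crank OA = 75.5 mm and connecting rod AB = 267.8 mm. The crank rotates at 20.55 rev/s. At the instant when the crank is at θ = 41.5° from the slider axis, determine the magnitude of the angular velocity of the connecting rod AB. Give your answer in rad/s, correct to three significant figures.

ω = 129.1 rad/s (converted from 20.55 rev/s).
The rod makes angle φ with the slider axis where L sinφ = r sinθ; differentiating, L cosφ·φ̇ = r ω cosθ.
L cosφ = √(L² − r² sin²θ) = 0.26309 m.
|ω_rod| = r ω |cosθ| / √(L² − r² sin²θ) = 0.0755·129.1·0.74896/0.26309 = 27.752 rad/s.

27.8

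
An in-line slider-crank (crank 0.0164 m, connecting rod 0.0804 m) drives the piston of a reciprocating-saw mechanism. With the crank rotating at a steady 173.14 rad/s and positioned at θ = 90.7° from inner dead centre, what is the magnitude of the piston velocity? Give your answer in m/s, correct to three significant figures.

ω = 173.1 rad/s
For an in-line slider-crank, x = r cosθ + √(L² − r² sin²θ), so v = −rω sinθ·[1 + r cosθ/√(L² − r² sin²θ)].
With r = 0.0164 m, L = 0.0804 m, θ = 90.7°: √(L² − r² sin²θ) = 0.07871 m.
v = −0.0164·173.1·0.99993·[1 + 0.0164·-0.01222/0.07871] = -2.8321 m/s.
|v| = 2.8321 m/s.

2.83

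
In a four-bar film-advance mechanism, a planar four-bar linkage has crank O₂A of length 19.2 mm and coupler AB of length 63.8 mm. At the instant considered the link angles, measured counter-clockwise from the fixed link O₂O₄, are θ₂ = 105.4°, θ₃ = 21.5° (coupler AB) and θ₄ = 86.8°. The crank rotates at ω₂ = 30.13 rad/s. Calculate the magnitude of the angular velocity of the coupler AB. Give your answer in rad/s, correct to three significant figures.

3.18

ω₂ = 30.13 rad/s
Differentiating the loop-closure r₂e^{iθ₂}+r₃e^{iθ₃}=r₁+r₄e^{iθ₄} gives r₂ω₂e^{iθ₂}+r₃ω₃e^{iθ₃}=r₄ω₄e^{iθ₄}.
Eliminating the other unknown: ω₃ = r₂ω₂ sin(θ₄−θ₂) / [r₃ sin(θ₃−θ₄)].
Numerator sine = -0.31896; denominator sine = -0.90851.
Result = 0.0192·30.13·(-0.31896) / (0.0638·(-0.90851)) = +3.1834 rad/s; magnitude 3.1834 rad/s.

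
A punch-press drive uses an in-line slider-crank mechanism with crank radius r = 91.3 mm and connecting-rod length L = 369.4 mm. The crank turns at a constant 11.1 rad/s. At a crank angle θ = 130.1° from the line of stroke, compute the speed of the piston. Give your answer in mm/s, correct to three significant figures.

650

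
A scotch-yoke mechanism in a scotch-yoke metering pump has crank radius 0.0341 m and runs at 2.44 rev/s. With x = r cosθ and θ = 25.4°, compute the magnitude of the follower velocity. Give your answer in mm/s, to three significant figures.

224

ω = 15.33 rad/s (from 2.44 rev/s).
x = r cosθ ⇒ ẋ = −rω sinθ.
|v| = rω|sinθ| = 0.0341·15.33·|sin 25.4°| = 0.22424 m/s = 224.24 mm/s.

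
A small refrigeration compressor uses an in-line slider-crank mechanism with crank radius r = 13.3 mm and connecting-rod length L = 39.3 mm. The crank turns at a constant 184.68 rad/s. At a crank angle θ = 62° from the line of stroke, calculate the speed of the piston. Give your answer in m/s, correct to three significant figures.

ω = 184.7 rad/s
For an in-line slider-crank, x = r cosθ + √(L² − r² sin²θ), so v = −rω sinθ·[1 + r cosθ/√(L² − r² sin²θ)].
With r = 0.0133 m, L = 0.0393 m, θ = 62°: √(L² − r² sin²θ) = 0.037504 m.
v = −0.0133·184.7·0.88295·[1 + 0.0133·0.46947/0.037504] = -2.5298 m/s.
|v| = 2.5298 m/s.

2.53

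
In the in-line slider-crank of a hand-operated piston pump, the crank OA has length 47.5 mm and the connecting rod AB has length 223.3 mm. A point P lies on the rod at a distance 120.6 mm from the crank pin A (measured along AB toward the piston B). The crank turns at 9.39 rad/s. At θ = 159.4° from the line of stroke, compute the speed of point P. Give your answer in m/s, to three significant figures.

0.238

ω = 9.39 rad/s.  Crank-pin speed |V_A| = rω = 0.44603 m/s, perpendicular to OA.
Rod angle: sinφ = −(r/L) sinθ ⇒ φ = -4.292°; ω_rod = −rω cosθ/√(L²−r²sin²θ) = +1.875 rad/s.
V_P = V_A + ω_rod × AP, with AP = 0.1206 m along the rod.
Components: V_Px = −rω sinθ − a·ω_rod·sinφ = -0.14001 m/s;  V_Py = rω cosθ + a·ω_rod·cosφ = -0.19202 m/s.
|V_P| = √(V_Px² + V_Py²) = 0.23764 m/s.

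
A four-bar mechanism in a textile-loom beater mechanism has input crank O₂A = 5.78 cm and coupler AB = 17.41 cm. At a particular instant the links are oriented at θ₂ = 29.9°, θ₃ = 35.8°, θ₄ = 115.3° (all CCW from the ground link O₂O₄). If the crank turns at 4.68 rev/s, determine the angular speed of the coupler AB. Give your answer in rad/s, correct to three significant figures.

9.90

ω₂ = 29.41 rad/s (from 4.68 rev/s).
Differentiating the loop-closure r₂e^{iθ₂}+r₃e^{iθ₃}=r₁+r₄e^{iθ₄} gives r₂ω₂e^{iθ₂}+r₃ω₃e^{iθ₃}=r₄ω₄e^{iθ₄}.
Eliminating the other unknown: ω₃ = r₂ω₂ sin(θ₄−θ₂) / [r₃ sin(θ₃−θ₄)].
Numerator sine = +0.99678; denominator sine = -0.98325.
Result = 0.0578·29.41·(+0.99678) / (0.1741·(-0.98325)) = -9.8966 rad/s; magnitude 9.8966 rad/s.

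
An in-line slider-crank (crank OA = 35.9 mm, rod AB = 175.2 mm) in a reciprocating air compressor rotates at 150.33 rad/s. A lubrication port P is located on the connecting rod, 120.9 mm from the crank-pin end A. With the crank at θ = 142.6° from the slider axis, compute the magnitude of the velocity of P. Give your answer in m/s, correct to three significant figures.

3.20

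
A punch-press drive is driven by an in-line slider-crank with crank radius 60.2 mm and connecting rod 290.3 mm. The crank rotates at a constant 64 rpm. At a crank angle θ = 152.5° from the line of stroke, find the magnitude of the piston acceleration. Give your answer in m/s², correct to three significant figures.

ω = 2π·64/60 = 6.702 rad/s
x(θ) = r cosθ + √(L² − r² sin²θ); with ω constant, a = ω²·d²x/dθ².
d²x/dθ² = −r cosθ − r²(cos2θ)/√u − r⁴ sin²2θ/(4u^{3/2}),  u = L² − r² sin²θ = 0.0835014 m².
Substituting r = 0.0602 m, L = 0.2903 m, θ = 152.5°: d²x/dθ² = +0.046113 m.
a = ω²·d²x/dθ² = (6.702)²·(+0.046113) = +2.0713 m/s²;  |a| = 2.0713 m/s².

2.07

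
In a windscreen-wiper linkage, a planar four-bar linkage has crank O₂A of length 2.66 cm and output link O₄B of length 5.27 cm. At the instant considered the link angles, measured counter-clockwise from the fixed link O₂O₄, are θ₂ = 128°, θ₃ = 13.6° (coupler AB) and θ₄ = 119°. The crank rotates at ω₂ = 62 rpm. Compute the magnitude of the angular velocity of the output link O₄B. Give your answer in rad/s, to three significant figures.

3.10

ω₂ = 6.493 rad/s (from 62 rpm).
Differentiating the loop-closure r₂e^{iθ₂}+r₃e^{iθ₃}=r₁+r₄e^{iθ₄} gives r₂ω₂e^{iθ₂}+r₃ω₃e^{iθ₃}=r₄ω₄e^{iθ₄}.
Eliminating the other unknown: ω₄ = r₂ω₂ sin(θ₂−θ₃) / [r₄ sin(θ₄−θ₃)].
Numerator sine = +0.91068; denominator sine = +0.96410.
Result = 0.0266·6.493·(+0.91068) / (0.0527·(+0.96410)) = +3.0956 rad/s; magnitude 3.0956 rad/s.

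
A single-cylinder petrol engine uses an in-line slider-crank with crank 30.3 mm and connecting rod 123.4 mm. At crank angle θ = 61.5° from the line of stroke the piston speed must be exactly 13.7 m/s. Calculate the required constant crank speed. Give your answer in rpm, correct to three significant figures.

4390

For an in-line slider-crank, |v_piston| = rω|sinθ|·[1 + r cosθ/√(L² − r² sin²θ)].
With r = 0.0303 m, L = 0.1234 m, θ = 61.5°: the bracketed kinematic factor |dx/dθ| = 0.029823 m.
ω = v/|dx/dθ| = 13.7/0.029823 = 459.37 rad/s.
N = 60ω/(2π) = 4386.7 rpm.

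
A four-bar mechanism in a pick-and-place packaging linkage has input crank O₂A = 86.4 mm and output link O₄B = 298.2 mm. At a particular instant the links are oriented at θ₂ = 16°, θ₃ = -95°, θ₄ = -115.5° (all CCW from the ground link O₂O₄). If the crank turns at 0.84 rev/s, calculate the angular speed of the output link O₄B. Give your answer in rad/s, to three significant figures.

ω₂ = 5.278 rad/s (from 0.84 rev/s).
Differentiating the loop-closure r₂e^{iθ₂}+r₃e^{iθ₃}=r₁+r₄e^{iθ₄} gives r₂ω₂e^{iθ₂}+r₃ω₃e^{iθ₃}=r₄ω₄e^{iθ₄}.
Eliminating the other unknown: ω₄ = r₂ω₂ sin(θ₂−θ₃) / [r₄ sin(θ₄−θ₃)].
Numerator sine = +0.93358; denominator sine = -0.35021.
Result = 0.0864·5.278·(+0.93358) / (0.2982·(-0.35021)) = -4.0765 rad/s; magnitude 4.0765 rad/s.

4.08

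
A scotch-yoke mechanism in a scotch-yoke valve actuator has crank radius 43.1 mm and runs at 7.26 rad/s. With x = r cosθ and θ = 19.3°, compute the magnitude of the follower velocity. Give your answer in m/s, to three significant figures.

0.103

ω = 7.26 rad/s
x = r cosθ ⇒ ẋ = −rω sinθ.
|v| = rω|sinθ| = 0.0431·7.26·|sin 19.3°| = 0.10342 m/s.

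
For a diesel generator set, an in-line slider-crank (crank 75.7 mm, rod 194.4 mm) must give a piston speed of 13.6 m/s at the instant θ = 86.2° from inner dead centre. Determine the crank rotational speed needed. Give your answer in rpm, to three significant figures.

For an in-line slider-crank, |v_piston| = rω|sinθ|·[1 + r cosθ/√(L² − r² sin²θ)].
With r = 0.0757 m, L = 0.1944 m, θ = 86.2°: the bracketed kinematic factor |dx/dθ| = 0.077649 m.
ω = v/|dx/dθ| = 13.6/0.077649 = 175.15 rad/s.
N = 60ω/(2π) = 1672.5 rpm.

1670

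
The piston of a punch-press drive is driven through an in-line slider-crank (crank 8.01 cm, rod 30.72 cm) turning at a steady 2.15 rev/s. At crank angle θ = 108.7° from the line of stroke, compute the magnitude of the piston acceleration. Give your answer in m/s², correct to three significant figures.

7.78

ω = 2π·2.15 = 13.51 rad/s
x(θ) = r cosθ + √(L² − r² sin²θ); with ω constant, a = ω²·d²x/dθ².
d²x/dθ² = −r cosθ − r²(cos2θ)/√u − r⁴ sin²2θ/(4u^{3/2}),  u = L² − r² sin²θ = 0.0886153 m².
Substituting r = 0.0801 m, L = 0.3072 m, θ = 108.7°: d²x/dθ² = +0.042659 m.
a = ω²·d²x/dθ² = (13.51)²·(+0.042659) = +7.7849 m/s²;  |a| = 7.7849 m/s².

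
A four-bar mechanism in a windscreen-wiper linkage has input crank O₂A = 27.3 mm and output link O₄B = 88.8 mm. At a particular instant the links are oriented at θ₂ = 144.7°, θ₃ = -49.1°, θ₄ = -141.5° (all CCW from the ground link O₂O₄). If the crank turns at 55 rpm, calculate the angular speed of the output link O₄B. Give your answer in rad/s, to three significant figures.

0.423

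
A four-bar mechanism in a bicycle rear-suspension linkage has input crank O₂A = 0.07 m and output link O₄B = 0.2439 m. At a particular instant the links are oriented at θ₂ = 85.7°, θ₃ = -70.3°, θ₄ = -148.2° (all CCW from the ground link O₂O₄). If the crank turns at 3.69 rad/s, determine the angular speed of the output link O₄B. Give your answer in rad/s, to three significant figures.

0.441

ω₂ = 3.69 rad/s
Differentiating the loop-closure r₂e^{iθ₂}+r₃e^{iθ₃}=r₁+r₄e^{iθ₄} gives r₂ω₂e^{iθ₂}+r₃ω₃e^{iθ₃}=r₄ω₄e^{iθ₄}.
Eliminating the other unknown: ω₄ = r₂ω₂ sin(θ₂−θ₃) / [r₄ sin(θ₄−θ₃)].
Numerator sine = +0.40674; denominator sine = -0.97778.
Result = 0.07·3.69·(+0.40674) / (0.2439·(-0.97778)) = -0.44054 rad/s; magnitude 0.44054 rad/s.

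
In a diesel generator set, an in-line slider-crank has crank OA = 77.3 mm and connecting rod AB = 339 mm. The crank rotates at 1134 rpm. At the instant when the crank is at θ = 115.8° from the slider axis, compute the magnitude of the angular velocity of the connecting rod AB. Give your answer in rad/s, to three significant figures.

12.0

ω = 118.8 rad/s (converted from 1134 rpm).
The rod makes angle φ with the slider axis where L sinφ = r sinθ; differentiating, L cosφ·φ̇ = r ω cosθ.
L cosφ = √(L² − r² sin²θ) = 0.33178 m.
|ω_rod| = r ω |cosθ| / √(L² − r² sin²θ) = 0.0773·118.8·0.43523/0.33178 = 12.042 rad/s.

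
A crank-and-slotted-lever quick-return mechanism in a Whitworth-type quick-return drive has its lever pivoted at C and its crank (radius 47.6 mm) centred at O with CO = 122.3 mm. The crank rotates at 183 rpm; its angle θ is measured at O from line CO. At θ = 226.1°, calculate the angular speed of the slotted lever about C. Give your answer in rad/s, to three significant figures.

ω = 19.16 rad/s (from 183 rpm).
Crank pin A relative to C: A = (d + r cosθ, r sinθ); lever angle φ = atan2(r sinθ, d + r cosθ).
Differentiating tanφ: φ̇ = rω(d cosθ + r)/(d² + r² + 2dr cosθ).
d² + r² + 2dr cosθ = |CA|² = 0.0091498 m²;  d cosθ + r = -0.037203 m.
|ω_lever| = |0.0476·19.16·-0.037203| / 0.0091498 = 3.709 rad/s.

3.71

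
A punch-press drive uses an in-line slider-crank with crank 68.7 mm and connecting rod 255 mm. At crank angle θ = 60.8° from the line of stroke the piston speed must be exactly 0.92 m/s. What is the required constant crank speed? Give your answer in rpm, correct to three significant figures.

129

For an in-line slider-crank, |v_piston| = rω|sinθ|·[1 + r cosθ/√(L² − r² sin²θ)].
With r = 0.0687 m, L = 0.255 m, θ = 60.8°: the bracketed kinematic factor |dx/dθ| = 0.068079 m.
ω = v/|dx/dθ| = 0.92/0.068079 = 13.514 rad/s.
N = 60ω/(2π) = 129.05 rpm.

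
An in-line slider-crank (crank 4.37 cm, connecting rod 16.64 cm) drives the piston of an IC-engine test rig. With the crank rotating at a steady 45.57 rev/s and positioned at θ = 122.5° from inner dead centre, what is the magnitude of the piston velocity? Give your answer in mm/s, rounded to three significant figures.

ω = 2π·45.6 = 286.3 rad/s
For an in-line slider-crank, x = r cosθ + √(L² − r² sin²θ), so v = −rω sinθ·[1 + r cosθ/√(L² − r² sin²θ)].
With r = 0.0437 m, L = 0.1664 m, θ = 122.5°: √(L² − r² sin²θ) = 0.16227 m.
v = −0.0437·286.3·0.84339·[1 + 0.0437·-0.53730/0.16227] = -9.0259 m/s.
|v| = 9.0259 m/s = 9025.9 mm/s.

9030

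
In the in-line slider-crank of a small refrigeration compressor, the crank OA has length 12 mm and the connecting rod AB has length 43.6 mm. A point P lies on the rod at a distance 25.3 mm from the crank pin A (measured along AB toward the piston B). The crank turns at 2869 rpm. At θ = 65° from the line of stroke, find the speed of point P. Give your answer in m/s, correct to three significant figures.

3.55

ω = 300.4 rad/s.  Crank-pin speed |V_A| = rω = 3.6053 m/s, perpendicular to OA.
Rod angle: sinφ = −(r/L) sinθ ⇒ φ = -14.445°; ω_rod = −rω cosθ/√(L²−r²sin²θ) = -36.087 rad/s.
V_P = V_A + ω_rod × AP, with AP = 0.0253 m along the rod.
Components: V_Px = −rω sinθ − a·ω_rod·sinφ = -3.4952 m/s;  V_Py = rω cosθ + a·ω_rod·cosφ = +0.63952 m/s.
|V_P| = √(V_Px² + V_Py²) = 3.5533 m/s.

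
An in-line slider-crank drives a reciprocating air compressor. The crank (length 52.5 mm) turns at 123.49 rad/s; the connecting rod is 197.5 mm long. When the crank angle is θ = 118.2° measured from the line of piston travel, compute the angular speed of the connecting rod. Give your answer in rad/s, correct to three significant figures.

16.0

ω = 123.5 rad/s
The rod makes angle φ with the slider axis where L sinφ = r sinθ; differentiating, L cosφ·φ̇ = r ω cosθ.
L cosφ = √(L² − r² sin²θ) = 0.192 m.
|ω_rod| = r ω |cosθ| / √(L² − r² sin²θ) = 0.0525·123.5·0.47255/0.192 = 15.956 rad/s.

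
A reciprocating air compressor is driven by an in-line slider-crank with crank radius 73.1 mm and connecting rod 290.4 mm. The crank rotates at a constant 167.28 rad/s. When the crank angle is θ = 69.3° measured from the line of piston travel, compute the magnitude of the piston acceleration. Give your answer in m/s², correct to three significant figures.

330

ω = 167.3 rad/s
x(θ) = r cosθ + √(L² − r² sin²θ); with ω constant, a = ω²·d²x/dθ².
d²x/dθ² = −r cosθ − r²(cos2θ)/√u − r⁴ sin²2θ/(4u^{3/2}),  u = L² − r² sin²θ = 0.0796562 m².
Substituting r = 0.0731 m, L = 0.2904 m, θ = 69.3°: d²x/dθ² = -0.011776 m.
a = ω²·d²x/dθ² = (167.3)²·(-0.011776) = -329.52 m/s²;  |a| = 329.52 m/s².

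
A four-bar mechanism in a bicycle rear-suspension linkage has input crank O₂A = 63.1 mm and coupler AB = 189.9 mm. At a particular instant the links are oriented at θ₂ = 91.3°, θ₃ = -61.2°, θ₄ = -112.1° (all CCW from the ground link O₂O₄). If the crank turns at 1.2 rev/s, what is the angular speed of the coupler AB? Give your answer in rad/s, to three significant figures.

1.28

ω₂ = 7.54 rad/s (from 1.2 rev/s).
Differentiating the loop-closure r₂e^{iθ₂}+r₃e^{iθ₃}=r₁+r₄e^{iθ₄} gives r₂ω₂e^{iθ₂}+r₃ω₃e^{iθ₃}=r₄ω₄e^{iθ₄}.
Eliminating the other unknown: ω₃ = r₂ω₂ sin(θ₄−θ₂) / [r₃ sin(θ₃−θ₄)].
Numerator sine = +0.39715; denominator sine = +0.77605.
Result = 0.0631·7.54·(+0.39715) / (0.1899·(+0.77605)) = +1.2821 rad/s; magnitude 1.2821 rad/s.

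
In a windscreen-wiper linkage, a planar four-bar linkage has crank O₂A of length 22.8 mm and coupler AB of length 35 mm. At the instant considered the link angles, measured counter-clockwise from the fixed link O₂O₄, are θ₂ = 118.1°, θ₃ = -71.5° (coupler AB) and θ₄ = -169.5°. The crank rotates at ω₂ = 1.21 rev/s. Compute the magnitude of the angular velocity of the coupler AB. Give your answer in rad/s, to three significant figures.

4.77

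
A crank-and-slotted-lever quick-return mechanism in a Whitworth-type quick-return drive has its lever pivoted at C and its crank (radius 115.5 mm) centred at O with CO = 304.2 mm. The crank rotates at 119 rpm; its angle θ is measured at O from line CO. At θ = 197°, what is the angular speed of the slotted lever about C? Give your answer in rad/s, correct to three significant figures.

ω = 12.46 rad/s (from 119 rpm).
Crank pin A relative to C: A = (d + r cosθ, r sinθ); lever angle φ = atan2(r sinθ, d + r cosθ).
Differentiating tanφ: φ̇ = rω(d cosθ + r)/(d² + r² + 2dr cosθ).
d² + r² + 2dr cosθ = |CA|² = 0.0386782 m²;  d cosθ + r = -0.17541 m.
|ω_lever| = |0.1155·12.46·-0.17541| / 0.0386782 = 6.5274 rad/s.

6.53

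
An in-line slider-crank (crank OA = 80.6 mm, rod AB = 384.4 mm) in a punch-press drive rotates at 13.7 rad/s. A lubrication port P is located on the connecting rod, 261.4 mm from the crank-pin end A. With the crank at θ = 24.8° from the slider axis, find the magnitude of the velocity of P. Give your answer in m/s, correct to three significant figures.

ω = 13.7 rad/s.  Crank-pin speed |V_A| = rω = 1.1042 m/s, perpendicular to OA.
Rod angle: sinφ = −(r/L) sinθ ⇒ φ = -5.046°; ω_rod = −rω cosθ/√(L²−r²sin²θ) = -2.6178 rad/s.
V_P = V_A + ω_rod × AP, with AP = 0.2614 m along the rod.
Components: V_Px = −rω sinθ − a·ω_rod·sinφ = -0.52335 m/s;  V_Py = rω cosθ + a·ω_rod·cosφ = +0.32074 m/s.
|V_P| = √(V_Px² + V_Py²) = 0.61382 m/s.

0.614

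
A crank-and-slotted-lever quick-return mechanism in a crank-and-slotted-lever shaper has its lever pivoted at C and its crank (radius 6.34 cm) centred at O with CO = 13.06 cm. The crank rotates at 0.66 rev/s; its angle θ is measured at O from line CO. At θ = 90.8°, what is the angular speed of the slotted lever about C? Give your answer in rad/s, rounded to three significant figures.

0.777

ω = 4.147 rad/s (from 0.66 rev/s).
Crank pin A relative to C: A = (d + r cosθ, r sinθ); lever angle φ = atan2(r sinθ, d + r cosθ).
Differentiating tanφ: φ̇ = rω(d cosθ + r)/(d² + r² + 2dr cosθ).
d² + r² + 2dr cosθ = |CA|² = 0.0208447 m²;  d cosθ + r = +0.061577 m.
|ω_lever| = |0.0634·4.147·+0.061577| / 0.0208447 = 0.77666 rad/s.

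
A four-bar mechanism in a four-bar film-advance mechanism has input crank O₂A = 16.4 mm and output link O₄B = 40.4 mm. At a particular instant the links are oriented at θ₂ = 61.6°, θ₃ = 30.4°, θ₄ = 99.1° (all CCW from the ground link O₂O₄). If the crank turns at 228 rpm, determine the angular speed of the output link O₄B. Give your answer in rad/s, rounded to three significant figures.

5.39

ω₂ = 23.88 rad/s (from 228 rpm).
Differentiating the loop-closure r₂e^{iθ₂}+r₃e^{iθ₃}=r₁+r₄e^{iθ₄} gives r₂ω₂e^{iθ₂}+r₃ω₃e^{iθ₃}=r₄ω₄e^{iθ₄}.
Eliminating the other unknown: ω₄ = r₂ω₂ sin(θ₂−θ₃) / [r₄ sin(θ₄−θ₃)].
Numerator sine = +0.51803; denominator sine = +0.93169.
Result = 0.0164·23.88·(+0.51803) / (0.0404·(+0.93169)) = +5.389 rad/s; magnitude 5.389 rad/s.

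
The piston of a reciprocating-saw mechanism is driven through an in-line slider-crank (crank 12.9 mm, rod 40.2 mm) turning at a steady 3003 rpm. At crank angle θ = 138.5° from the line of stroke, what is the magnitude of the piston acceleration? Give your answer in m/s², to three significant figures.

893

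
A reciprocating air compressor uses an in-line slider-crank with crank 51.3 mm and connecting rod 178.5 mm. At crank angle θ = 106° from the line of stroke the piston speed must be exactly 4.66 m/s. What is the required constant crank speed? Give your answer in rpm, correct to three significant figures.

For an in-line slider-crank, |v_piston| = rω|sinθ|·[1 + r cosθ/√(L² − r² sin²θ)].
With r = 0.0513 m, L = 0.1785 m, θ = 106°: the bracketed kinematic factor |dx/dθ| = 0.045248 m.
ω = v/|dx/dθ| = 4.66/0.045248 = 102.99 rad/s.
N = 60ω/(2π) = 983.46 rpm.

983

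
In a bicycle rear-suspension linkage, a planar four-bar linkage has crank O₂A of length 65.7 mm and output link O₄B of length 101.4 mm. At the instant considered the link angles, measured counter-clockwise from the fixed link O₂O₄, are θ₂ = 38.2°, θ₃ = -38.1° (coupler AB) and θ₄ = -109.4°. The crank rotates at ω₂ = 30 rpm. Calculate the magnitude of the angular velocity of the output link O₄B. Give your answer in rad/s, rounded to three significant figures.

2.09

ω₂ = 3.142 rad/s (from 30 rpm).
Differentiating the loop-closure r₂e^{iθ₂}+r₃e^{iθ₃}=r₁+r₄e^{iθ₄} gives r₂ω₂e^{iθ₂}+r₃ω₃e^{iθ₃}=r₄ω₄e^{iθ₄}.
Eliminating the other unknown: ω₄ = r₂ω₂ sin(θ₂−θ₃) / [r₄ sin(θ₄−θ₃)].
Numerator sine = +0.97155; denominator sine = -0.94721.
Result = 0.0657·3.142·(+0.97155) / (0.1014·(-0.94721)) = -2.0878 rad/s; magnitude 2.0878 rad/s.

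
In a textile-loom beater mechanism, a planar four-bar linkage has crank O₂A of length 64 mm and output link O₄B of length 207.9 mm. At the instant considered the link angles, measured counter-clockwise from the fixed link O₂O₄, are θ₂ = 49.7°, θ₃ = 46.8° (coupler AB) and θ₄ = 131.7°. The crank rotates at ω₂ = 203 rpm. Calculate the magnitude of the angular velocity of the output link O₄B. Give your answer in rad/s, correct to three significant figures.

0.332

ω₂ = 21.26 rad/s (from 203 rpm).
Differentiating the loop-closure r₂e^{iθ₂}+r₃e^{iθ₃}=r₁+r₄e^{iθ₄} gives r₂ω₂e^{iθ₂}+r₃ω₃e^{iθ₃}=r₄ω₄e^{iθ₄}.
Eliminating the other unknown: ω₄ = r₂ω₂ sin(θ₂−θ₃) / [r₄ sin(θ₄−θ₃)].
Numerator sine = +0.05059; denominator sine = +0.99604.
Result = 0.064·21.26·(+0.05059) / (0.2079·(+0.99604)) = +0.3324 rad/s; magnitude 0.3324 rad/s.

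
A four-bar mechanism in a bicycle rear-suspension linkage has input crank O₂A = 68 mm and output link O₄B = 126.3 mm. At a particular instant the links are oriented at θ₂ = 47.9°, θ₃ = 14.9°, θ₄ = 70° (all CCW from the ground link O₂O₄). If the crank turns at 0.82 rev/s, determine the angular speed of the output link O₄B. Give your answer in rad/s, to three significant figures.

ω₂ = 5.152 rad/s (from 0.82 rev/s).
Differentiating the loop-closure r₂e^{iθ₂}+r₃e^{iθ₃}=r₁+r₄e^{iθ₄} gives r₂ω₂e^{iθ₂}+r₃ω₃e^{iθ₃}=r₄ω₄e^{iθ₄}.
Eliminating the other unknown: ω₄ = r₂ω₂ sin(θ₂−θ₃) / [r₄ sin(θ₄−θ₃)].
Numerator sine = +0.54464; denominator sine = +0.82015.
Result = 0.068·5.152·(+0.54464) / (0.1263·(+0.82015)) = +1.8421 rad/s; magnitude 1.8421 rad/s.

1.84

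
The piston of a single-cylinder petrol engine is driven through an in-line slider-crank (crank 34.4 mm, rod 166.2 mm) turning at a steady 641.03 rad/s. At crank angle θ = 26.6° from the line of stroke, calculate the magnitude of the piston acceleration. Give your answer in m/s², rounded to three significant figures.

ω = 641 rad/s
x(θ) = r cosθ + √(L² − r² sin²θ); with ω constant, a = ω²·d²x/dθ².
d²x/dθ² = −r cosθ − r²(cos2θ)/√u − r⁴ sin²2θ/(4u^{3/2}),  u = L² − r² sin²θ = 0.0273852 m².
Substituting r = 0.0344 m, L = 0.1662 m, θ = 26.6°: d²x/dθ² = -0.035092 m.
a = ω²·d²x/dθ² = (641)²·(-0.035092) = -14420 m/s²;  |a| = 14420 m/s².

14400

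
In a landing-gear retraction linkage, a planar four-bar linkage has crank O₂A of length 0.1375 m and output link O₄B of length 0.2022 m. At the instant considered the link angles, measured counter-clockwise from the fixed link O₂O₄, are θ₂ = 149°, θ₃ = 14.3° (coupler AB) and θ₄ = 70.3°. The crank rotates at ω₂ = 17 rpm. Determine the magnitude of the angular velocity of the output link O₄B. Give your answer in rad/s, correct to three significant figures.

1.04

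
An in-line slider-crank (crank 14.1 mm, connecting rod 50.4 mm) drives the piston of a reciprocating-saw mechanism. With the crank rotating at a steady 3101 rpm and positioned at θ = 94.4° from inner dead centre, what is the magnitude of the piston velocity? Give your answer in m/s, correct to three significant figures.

ω = 2π·3101/60 = 324.7 rad/s
For an in-line slider-crank, x = r cosθ + √(L² − r² sin²θ), so v = −rω sinθ·[1 + r cosθ/√(L² − r² sin²θ)].
With r = 0.0141 m, L = 0.0504 m, θ = 94.4°: √(L² − r² sin²θ) = 0.0484 m.
v = −0.0141·324.7·0.99705·[1 + 0.0141·-0.07672/0.0484] = -4.4632 m/s.
|v| = 4.4632 m/s.

4.46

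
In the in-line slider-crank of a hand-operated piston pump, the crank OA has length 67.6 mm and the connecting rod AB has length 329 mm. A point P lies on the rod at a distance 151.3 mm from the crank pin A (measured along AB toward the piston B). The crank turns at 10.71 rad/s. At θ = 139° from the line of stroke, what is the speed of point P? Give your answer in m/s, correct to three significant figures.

0.530

ω = 10.71 rad/s.  Crank-pin speed |V_A| = rω = 0.724 m/s, perpendicular to OA.
Rod angle: sinφ = −(r/L) sinθ ⇒ φ = -7.747°; ω_rod = −rω cosθ/√(L²−r²sin²θ) = +1.6761 rad/s.
V_P = V_A + ω_rod × AP, with AP = 0.1513 m along the rod.
Components: V_Px = −rω sinθ − a·ω_rod·sinφ = -0.4408 m/s;  V_Py = rω cosθ + a·ω_rod·cosφ = -0.29513 m/s.
|V_P| = √(V_Px² + V_Py²) = 0.53047 m/s.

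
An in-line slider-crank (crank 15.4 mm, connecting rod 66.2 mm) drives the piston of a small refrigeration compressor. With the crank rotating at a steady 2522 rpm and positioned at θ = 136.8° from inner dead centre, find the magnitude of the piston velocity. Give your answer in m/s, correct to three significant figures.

2.31

ω = 2π·2522/60 = 264.1 rad/s
For an in-line slider-crank, x = r cosθ + √(L² − r² sin²θ), so v = −rω sinθ·[1 + r cosθ/√(L² − r² sin²θ)].
With r = 0.0154 m, L = 0.0662 m, θ = 136.8°: √(L² − r² sin²θ) = 0.065355 m.
v = −0.0154·264.1·0.68455·[1 + 0.0154·-0.72897/0.065355] = -2.3059 m/s.
|v| = 2.3059 m/s.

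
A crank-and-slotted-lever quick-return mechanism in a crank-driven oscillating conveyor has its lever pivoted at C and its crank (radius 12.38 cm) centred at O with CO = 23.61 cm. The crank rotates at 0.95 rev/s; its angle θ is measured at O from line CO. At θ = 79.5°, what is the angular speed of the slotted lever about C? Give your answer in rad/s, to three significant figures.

1.51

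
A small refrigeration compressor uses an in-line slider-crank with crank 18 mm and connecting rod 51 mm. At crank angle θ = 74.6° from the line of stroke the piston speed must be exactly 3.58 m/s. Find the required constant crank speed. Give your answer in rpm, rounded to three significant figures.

For an in-line slider-crank, |v_piston| = rω|sinθ|·[1 + r cosθ/√(L² − r² sin²θ)].
With r = 0.018 m, L = 0.051 m, θ = 74.6°: the bracketed kinematic factor |dx/dθ| = 0.019083 m.
ω = v/|dx/dθ| = 3.58/0.019083 = 187.6 rad/s.
N = 60ω/(2π) = 1791.4 rpm.

1790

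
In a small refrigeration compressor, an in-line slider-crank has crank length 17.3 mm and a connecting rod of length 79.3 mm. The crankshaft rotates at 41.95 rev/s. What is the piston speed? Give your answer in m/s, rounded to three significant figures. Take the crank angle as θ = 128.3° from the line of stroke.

ω = 2π·42 = 263.6 rad/s
For an in-line slider-crank, x = r cosθ + √(L² − r² sin²θ), so v = −rω sinθ·[1 + r cosθ/√(L² − r² sin²θ)].
With r = 0.0173 m, L = 0.0793 m, θ = 128.3°: √(L² − r² sin²θ) = 0.078129 m.
v = −0.0173·263.6·0.78478·[1 + 0.0173·-0.61978/0.078129] = -3.0874 m/s.
|v| = 3.0874 m/s.

3.09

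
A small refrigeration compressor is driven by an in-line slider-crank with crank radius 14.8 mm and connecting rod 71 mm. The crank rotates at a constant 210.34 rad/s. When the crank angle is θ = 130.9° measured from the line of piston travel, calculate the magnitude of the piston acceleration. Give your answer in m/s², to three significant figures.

447

ω = 210.3 rad/s
x(θ) = r cosθ + √(L² − r² sin²θ); with ω constant, a = ω²·d²x/dθ².
d²x/dθ² = −r cosθ − r²(cos2θ)/√u − r⁴ sin²2θ/(4u^{3/2}),  u = L² − r² sin²θ = 0.00491586 m².
Substituting r = 0.0148 m, L = 0.071 m, θ = 130.9°: d²x/dθ² = +0.010102 m.
a = ω²·d²x/dθ² = (210.3)²·(+0.010102) = +446.93 m/s²;  |a| = 446.93 m/s².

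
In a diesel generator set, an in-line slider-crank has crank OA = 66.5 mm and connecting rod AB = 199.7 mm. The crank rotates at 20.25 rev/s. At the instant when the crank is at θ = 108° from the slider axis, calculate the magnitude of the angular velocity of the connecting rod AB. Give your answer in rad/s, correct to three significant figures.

ω = 127.2 rad/s (converted from 20.25 rev/s).
The rod makes angle φ with the slider axis where L sinφ = r sinθ; differentiating, L cosφ·φ̇ = r ω cosθ.
L cosφ = √(L² − r² sin²θ) = 0.18942 m.
|ω_rod| = r ω |cosθ| / √(L² − r² sin²θ) = 0.0665·127.2·0.30902/0.18942 = 13.803 rad/s.

13.8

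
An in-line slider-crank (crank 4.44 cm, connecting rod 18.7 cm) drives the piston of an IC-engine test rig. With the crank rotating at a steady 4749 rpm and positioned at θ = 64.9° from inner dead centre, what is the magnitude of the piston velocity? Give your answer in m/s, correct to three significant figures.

22.1

ω = 2π·4749/60 = 497.3 rad/s
For an in-line slider-crank, x = r cosθ + √(L² − r² sin²θ), so v = −rω sinθ·[1 + r cosθ/√(L² − r² sin²θ)].
With r = 0.0444 m, L = 0.187 m, θ = 64.9°: √(L² − r² sin²θ) = 0.18263 m.
v = −0.0444·497.3·0.90557·[1 + 0.0444·0.42420/0.18263] = -22.058 m/s.
|v| = 22.058 m/s.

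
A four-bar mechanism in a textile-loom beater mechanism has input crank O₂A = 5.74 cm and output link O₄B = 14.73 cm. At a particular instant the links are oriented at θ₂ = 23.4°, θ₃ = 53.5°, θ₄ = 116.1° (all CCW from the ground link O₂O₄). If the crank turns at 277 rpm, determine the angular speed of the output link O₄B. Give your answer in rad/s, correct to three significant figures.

6.39

ω₂ = 29.01 rad/s (from 277 rpm).
Differentiating the loop-closure r₂e^{iθ₂}+r₃e^{iθ₃}=r₁+r₄e^{iθ₄} gives r₂ω₂e^{iθ₂}+r₃ω₃e^{iθ₃}=r₄ω₄e^{iθ₄}.
Eliminating the other unknown: ω₄ = r₂ω₂ sin(θ₂−θ₃) / [r₄ sin(θ₄−θ₃)].
Numerator sine = -0.50151; denominator sine = +0.88782.
Result = 0.0574·29.01·(-0.50151) / (0.1473·(+0.88782)) = -6.3852 rad/s; magnitude 6.3852 rad/s.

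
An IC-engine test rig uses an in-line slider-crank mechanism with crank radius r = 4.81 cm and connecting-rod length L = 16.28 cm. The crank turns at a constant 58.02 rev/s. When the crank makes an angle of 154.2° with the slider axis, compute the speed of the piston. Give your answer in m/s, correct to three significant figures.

ω = 2π·58 = 364.6 rad/s
For an in-line slider-crank, x = r cosθ + √(L² − r² sin²θ), so v = −rω sinθ·[1 + r cosθ/√(L² − r² sin²θ)].
With r = 0.0481 m, L = 0.1628 m, θ = 154.2°: √(L² − r² sin²θ) = 0.16145 m.
v = −0.0481·364.6·0.43523·[1 + 0.0481·-0.90032/0.16145] = -5.5847 m/s.
|v| = 5.5847 m/s.

5.58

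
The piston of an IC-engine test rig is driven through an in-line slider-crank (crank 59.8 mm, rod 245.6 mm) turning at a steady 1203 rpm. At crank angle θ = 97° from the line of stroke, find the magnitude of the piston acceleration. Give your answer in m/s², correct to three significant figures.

347

ω = 2π·1203/60 = 126 rad/s
x(θ) = r cosθ + √(L² − r² sin²θ); with ω constant, a = ω²·d²x/dθ².
d²x/dθ² = −r cosθ − r²(cos2θ)/√u − r⁴ sin²2θ/(4u^{3/2}),  u = L² − r² sin²θ = 0.0567964 m².
Substituting r = 0.0598 m, L = 0.2456 m, θ = 97°: d²x/dθ² = +0.021833 m.
a = ω²·d²x/dθ² = (126)²·(+0.021833) = +346.51 m/s²;  |a| = 346.51 m/s².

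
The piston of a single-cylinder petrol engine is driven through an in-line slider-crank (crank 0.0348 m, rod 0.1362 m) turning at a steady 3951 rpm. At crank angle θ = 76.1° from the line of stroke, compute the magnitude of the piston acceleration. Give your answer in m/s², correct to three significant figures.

47.2

ω = 2π·3951/60 = 413.7 rad/s
x(θ) = r cosθ + √(L² − r² sin²θ); with ω constant, a = ω²·d²x/dθ².
d²x/dθ² = −r cosθ − r²(cos2θ)/√u − r⁴ sin²2θ/(4u^{3/2}),  u = L² − r² sin²θ = 0.0174093 m².
Substituting r = 0.0348 m, L = 0.1362 m, θ = 76.1°: d²x/dθ² = -0.0002756 m.
a = ω²·d²x/dθ² = (413.7)²·(-0.0002756) = -47.179 m/s²;  |a| = 47.179 m/s².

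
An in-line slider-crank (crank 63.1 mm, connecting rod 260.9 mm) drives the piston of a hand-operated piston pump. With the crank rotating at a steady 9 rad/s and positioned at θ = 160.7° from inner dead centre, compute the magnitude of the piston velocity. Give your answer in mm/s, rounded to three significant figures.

ω = 9 rad/s
For an in-line slider-crank, x = r cosθ + √(L² − r² sin²θ), so v = −rω sinθ·[1 + r cosθ/√(L² − r² sin²θ)].
With r = 0.0631 m, L = 0.2609 m, θ = 160.7°: √(L² − r² sin²θ) = 0.26007 m.
v = −0.0631·9·0.33051·[1 + 0.0631·-0.94380/0.26007] = -0.14472 m/s.
|v| = 0.14472 m/s = 144.72 mm/s.

145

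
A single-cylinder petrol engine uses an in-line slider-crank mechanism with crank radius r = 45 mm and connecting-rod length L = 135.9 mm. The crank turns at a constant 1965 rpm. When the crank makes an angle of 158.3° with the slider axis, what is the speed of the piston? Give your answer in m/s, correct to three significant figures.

2.36

ω = 2π·1965/60 = 205.8 rad/s
For an in-line slider-crank, x = r cosθ + √(L² − r² sin²θ), so v = −rω sinθ·[1 + r cosθ/√(L² − r² sin²θ)].
With r = 0.045 m, L = 0.1359 m, θ = 158.3°: √(L² − r² sin²θ) = 0.13488 m.
v = −0.045·205.8·0.36975·[1 + 0.045·-0.92913/0.13488] = -2.3624 m/s.
|v| = 2.3624 m/s.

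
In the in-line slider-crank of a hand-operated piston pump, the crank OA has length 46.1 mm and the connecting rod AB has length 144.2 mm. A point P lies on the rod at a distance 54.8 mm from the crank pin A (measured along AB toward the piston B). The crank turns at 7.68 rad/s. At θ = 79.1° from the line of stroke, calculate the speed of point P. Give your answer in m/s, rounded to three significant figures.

ω = 7.68 rad/s.  Crank-pin speed |V_A| = rω = 0.35405 m/s, perpendicular to OA.
Rod angle: sinφ = −(r/L) sinθ ⇒ φ = -18.296°; ω_rod = −rω cosθ/√(L²−r²sin²θ) = -0.489 rad/s.
V_P = V_A + ω_rod × AP, with AP = 0.0548 m along the rod.
Components: V_Px = −rω sinθ − a·ω_rod·sinφ = -0.35607 m/s;  V_Py = rω cosθ + a·ω_rod·cosφ = +0.041506 m/s.
|V_P| = √(V_Px² + V_Py²) = 0.35848 m/s.

0.358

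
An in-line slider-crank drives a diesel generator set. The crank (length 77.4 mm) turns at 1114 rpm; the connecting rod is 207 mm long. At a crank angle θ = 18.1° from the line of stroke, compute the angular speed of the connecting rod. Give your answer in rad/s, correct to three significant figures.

41.7

ω = 116.7 rad/s (converted from 1114 rpm).
The rod makes angle φ with the slider axis where L sinφ = r sinθ; differentiating, L cosφ·φ̇ = r ω cosθ.
L cosφ = √(L² − r² sin²θ) = 0.2056 m.
|ω_rod| = r ω |cosθ| / √(L² − r² sin²θ) = 0.0774·116.7·0.95052/0.2056 = 41.744 rad/s.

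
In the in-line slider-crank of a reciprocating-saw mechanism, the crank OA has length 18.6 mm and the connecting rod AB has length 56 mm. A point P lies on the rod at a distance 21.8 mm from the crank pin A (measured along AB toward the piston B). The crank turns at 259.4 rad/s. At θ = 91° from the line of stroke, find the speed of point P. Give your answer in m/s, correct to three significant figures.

ω = 259.4 rad/s.  Crank-pin speed |V_A| = rω = 4.8248 m/s, perpendicular to OA.
Rod angle: sinφ = −(r/L) sinθ ⇒ φ = -19.396°; ω_rod = −rω cosθ/√(L²−r²sin²θ) = +1.5941 rad/s.
V_P = V_A + ω_rod × AP, with AP = 0.0218 m along the rod.
Components: V_Px = −rω sinθ − a·ω_rod·sinφ = -4.8126 m/s;  V_Py = rω cosθ + a·ω_rod·cosφ = -0.051425 m/s.
|V_P| = √(V_Px² + V_Py²) = 4.8128 m/s.

4.81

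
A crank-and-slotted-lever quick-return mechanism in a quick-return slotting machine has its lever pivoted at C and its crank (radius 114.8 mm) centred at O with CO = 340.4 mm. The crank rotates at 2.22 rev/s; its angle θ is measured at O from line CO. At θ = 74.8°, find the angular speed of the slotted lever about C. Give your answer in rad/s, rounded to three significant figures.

ω = 13.95 rad/s (from 2.22 rev/s).
Crank pin A relative to C: A = (d + r cosθ, r sinθ); lever angle φ = atan2(r sinθ, d + r cosθ).
Differentiating tanφ: φ̇ = rω(d cosθ + r)/(d² + r² + 2dr cosθ).
d² + r² + 2dr cosθ = |CA|² = 0.149543 m²;  d cosθ + r = +0.20405 m.
|ω_lever| = |0.1148·13.95·+0.20405| / 0.149543 = 2.185 rad/s.

2.18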